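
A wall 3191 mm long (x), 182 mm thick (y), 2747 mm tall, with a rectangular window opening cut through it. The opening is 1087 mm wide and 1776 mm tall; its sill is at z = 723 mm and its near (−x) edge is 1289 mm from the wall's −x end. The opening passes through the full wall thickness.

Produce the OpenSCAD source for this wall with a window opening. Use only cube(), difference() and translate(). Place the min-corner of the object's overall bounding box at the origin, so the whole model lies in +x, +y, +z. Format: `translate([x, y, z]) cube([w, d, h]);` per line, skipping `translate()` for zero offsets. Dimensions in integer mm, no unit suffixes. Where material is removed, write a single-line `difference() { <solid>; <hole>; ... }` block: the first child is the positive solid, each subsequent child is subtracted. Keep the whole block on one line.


difference() { cube([3191, 182, 2747]); translate([1289, 0, 723]) cube([1087, 182, 1776]); }


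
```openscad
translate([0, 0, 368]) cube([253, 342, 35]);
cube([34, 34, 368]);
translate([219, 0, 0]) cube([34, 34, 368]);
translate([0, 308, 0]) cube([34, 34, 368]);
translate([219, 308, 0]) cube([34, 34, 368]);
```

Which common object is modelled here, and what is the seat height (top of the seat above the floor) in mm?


A stool. The seat height is 403 mm.

A 253×342×35 slab at z = 368 on four corner posts — a stool. The seat top is 368 + 35 = 403 mm.


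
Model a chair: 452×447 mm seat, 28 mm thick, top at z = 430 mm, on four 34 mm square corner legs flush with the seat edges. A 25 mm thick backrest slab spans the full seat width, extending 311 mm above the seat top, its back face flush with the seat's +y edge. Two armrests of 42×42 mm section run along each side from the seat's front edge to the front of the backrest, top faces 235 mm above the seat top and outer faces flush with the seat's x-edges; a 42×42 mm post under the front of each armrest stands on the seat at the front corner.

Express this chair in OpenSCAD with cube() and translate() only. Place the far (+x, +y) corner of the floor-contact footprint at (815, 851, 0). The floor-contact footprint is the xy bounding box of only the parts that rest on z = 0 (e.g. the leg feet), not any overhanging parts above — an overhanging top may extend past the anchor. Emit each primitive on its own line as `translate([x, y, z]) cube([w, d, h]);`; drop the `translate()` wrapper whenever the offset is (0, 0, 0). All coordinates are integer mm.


// leg_h = 430 - 28 = 402
// arm post h = 235 - 42 = 193
translate([363, 404, 402]) cube([452, 447, 28]);
translate([363, 404, 0]) cube([34, 34, 402]);
translate([781, 404, 0]) cube([34, 34, 402]);
translate([363, 817, 0]) cube([34, 34, 402]);
translate([781, 817, 0]) cube([34, 34, 402]);
translate([363, 826, 430]) cube([452, 25, 311]);
translate([363, 404, 623]) cube([42, 422, 42]);
translate([773, 404, 623]) cube([42, 422, 42]);
translate([363, 404, 430]) cube([42, 42, 193]);
translate([773, 404, 430]) cube([42, 42, 193]);


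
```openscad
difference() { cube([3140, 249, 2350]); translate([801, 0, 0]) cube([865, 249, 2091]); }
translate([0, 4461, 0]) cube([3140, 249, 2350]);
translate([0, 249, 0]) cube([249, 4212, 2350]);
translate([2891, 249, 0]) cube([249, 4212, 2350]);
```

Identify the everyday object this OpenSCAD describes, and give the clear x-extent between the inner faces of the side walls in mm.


A single room. The interior width is 2642 mm.

Four walls enclosing a rectangle with a door in the front wall — a room. Outside width 3140 minus two 249 mm walls gives 2642 mm.


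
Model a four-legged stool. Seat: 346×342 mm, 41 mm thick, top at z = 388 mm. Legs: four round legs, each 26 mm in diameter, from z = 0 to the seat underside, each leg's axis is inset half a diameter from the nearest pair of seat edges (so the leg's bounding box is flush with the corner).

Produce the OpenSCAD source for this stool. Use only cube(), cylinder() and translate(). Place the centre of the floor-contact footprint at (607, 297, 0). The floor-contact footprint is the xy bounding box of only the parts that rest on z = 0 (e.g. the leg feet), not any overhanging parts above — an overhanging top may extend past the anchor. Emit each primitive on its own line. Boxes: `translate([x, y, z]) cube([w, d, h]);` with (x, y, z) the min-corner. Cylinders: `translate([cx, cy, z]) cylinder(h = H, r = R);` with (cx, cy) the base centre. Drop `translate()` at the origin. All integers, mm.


// leg_h = 388 - 41 = 347
translate([434, 126, 347]) cube([346, 342, 41]);
translate([447, 139, 0]) cylinder(h = 347, r = 13);
translate([767, 139, 0]) cylinder(h = 347, r = 13);
translate([447, 455, 0]) cylinder(h = 347, r = 13);
translate([767, 455, 0]) cylinder(h = 347, r = 13);


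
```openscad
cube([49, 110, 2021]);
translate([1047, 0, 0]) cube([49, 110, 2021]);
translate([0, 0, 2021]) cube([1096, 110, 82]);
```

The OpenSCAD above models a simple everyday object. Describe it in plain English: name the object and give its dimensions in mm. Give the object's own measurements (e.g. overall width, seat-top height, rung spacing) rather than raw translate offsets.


A door frame. The clear opening is 998 mm wide and 2021 mm high. Two 49 mm wide jambs, 110 mm deep, stand either side of the opening from the floor to the top of the opening. A 82 mm thick head sits across the top of both jambs, spanning the full outside width of the frame.


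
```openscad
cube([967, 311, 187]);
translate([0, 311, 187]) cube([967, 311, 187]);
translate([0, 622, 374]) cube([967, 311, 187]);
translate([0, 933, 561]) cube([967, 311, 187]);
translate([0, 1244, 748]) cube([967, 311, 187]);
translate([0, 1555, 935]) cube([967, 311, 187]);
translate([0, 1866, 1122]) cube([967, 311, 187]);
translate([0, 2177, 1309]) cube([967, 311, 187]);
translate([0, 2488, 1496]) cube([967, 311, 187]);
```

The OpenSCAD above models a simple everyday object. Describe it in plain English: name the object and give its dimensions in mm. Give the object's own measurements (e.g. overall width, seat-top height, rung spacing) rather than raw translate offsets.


A straight staircase of 9 solid steps. Each step is 967 mm wide (x), 311 mm deep (y, the going) and 187 mm tall (the rise). The first step rests on the floor; each subsequent step sits one going further in +y and one rise higher in +z, directly behind and above the previous step with no overlap.


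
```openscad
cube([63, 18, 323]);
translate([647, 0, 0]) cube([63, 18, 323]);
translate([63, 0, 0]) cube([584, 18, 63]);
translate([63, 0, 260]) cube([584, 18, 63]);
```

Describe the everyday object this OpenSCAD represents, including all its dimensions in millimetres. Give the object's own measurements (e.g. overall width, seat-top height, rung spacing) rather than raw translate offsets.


A rectangular picture frame lying in the x–z plane (depth along y). The opening is 584 mm wide (x) by 197 mm tall (z), surrounded by a border 63 mm wide on all four sides. The frame is 18 mm deep and is made of two full-height vertical stiles with two horizontal rails fitted between them.


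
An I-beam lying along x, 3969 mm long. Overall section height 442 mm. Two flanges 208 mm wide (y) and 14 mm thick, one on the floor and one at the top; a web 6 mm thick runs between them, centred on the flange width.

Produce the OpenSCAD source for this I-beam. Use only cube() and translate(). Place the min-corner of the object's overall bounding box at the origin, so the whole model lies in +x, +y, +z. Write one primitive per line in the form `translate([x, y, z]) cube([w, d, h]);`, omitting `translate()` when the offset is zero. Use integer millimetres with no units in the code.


cube([3969, 208, 14]);
translate([0, 101, 14]) cube([3969, 6, 414]);
translate([0, 0, 428]) cube([3969, 208, 14]);


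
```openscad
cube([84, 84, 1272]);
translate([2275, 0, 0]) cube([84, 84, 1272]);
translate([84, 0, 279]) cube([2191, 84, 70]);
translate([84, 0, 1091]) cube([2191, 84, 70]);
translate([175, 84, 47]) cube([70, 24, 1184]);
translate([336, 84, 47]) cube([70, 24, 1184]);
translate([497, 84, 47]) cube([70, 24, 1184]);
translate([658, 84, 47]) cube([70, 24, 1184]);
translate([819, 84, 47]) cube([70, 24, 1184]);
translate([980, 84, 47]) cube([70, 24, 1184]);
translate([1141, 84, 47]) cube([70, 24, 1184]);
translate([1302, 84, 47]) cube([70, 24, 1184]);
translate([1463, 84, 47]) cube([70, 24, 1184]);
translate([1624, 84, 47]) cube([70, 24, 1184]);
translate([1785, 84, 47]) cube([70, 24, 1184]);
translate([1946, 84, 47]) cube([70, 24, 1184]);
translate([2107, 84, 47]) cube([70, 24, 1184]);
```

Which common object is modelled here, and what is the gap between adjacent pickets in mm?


A fence section. The picket gap is 91 mm.

Two posts, two rails, 13 pickets — a fence section. Span 2191 mm holds 13 pickets of 70 mm with 14 equal gaps: ⌊(2191 − 13·70) / 14⌋ = 91 mm.


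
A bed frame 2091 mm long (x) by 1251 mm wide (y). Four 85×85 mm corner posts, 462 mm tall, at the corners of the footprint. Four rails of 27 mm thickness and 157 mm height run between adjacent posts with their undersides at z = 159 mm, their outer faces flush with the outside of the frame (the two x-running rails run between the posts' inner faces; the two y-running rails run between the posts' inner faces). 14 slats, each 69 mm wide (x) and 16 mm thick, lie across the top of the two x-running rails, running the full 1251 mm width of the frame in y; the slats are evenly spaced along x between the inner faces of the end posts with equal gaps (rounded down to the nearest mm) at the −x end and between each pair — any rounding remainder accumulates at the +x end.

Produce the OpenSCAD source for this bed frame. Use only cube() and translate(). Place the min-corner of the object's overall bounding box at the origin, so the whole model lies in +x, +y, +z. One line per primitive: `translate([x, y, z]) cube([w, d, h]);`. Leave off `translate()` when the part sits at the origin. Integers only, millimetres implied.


cube([85, 85, 462]);
translate([0, 1166, 0]) cube([85, 85, 462]);
translate([2006, 0, 0]) cube([85, 85, 462]);
translate([2006, 1166, 0]) cube([85, 85, 462]);
translate([85, 0, 159]) cube([1921, 27, 157]);
translate([85, 1224, 159]) cube([1921, 27, 157]);
translate([0, 85, 159]) cube([27, 1081, 157]);
translate([2064, 85, 159]) cube([27, 1081, 157]);
translate([148, 0, 316]) cube([69, 1251, 16]);
translate([280, 0, 316]) cube([69, 1251, 16]);
translate([412, 0, 316]) cube([69, 1251, 16]);
translate([544, 0, 316]) cube([69, 1251, 16]);
translate([676, 0, 316]) cube([69, 1251, 16]);
translate([808, 0, 316]) cube([69, 1251, 16]);
translate([940, 0, 316]) cube([69, 1251, 16]);
translate([1072, 0, 316]) cube([69, 1251, 16]);
translate([1204, 0, 316]) cube([69, 1251, 16]);
translate([1336, 0, 316]) cube([69, 1251, 16]);
translate([1468, 0, 316]) cube([69, 1251, 16]);
translate([1600, 0, 316]) cube([69, 1251, 16]);
translate([1732, 0, 316]) cube([69, 1251, 16]);
translate([1864, 0, 316]) cube([69, 1251, 16]);


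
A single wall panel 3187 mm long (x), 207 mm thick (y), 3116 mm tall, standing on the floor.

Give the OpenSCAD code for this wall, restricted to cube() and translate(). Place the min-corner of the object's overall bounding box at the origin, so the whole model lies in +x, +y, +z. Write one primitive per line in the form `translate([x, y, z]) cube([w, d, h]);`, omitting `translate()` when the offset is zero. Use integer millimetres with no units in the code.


cube([3187, 207, 3116]);


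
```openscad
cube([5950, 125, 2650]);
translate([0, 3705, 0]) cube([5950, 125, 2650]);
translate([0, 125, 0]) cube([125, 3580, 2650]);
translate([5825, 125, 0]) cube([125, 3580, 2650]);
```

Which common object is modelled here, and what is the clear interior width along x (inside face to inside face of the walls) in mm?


A house (or room) frame. The interior width is 5700 mm.

Four 2650 mm walls enclosing a rectangle with no floor or roof — a room or house frame. Outside width is 5950 mm and wall thickness is 125 mm, so the interior width is 5950 − 2 × 125 = 5700 mm.


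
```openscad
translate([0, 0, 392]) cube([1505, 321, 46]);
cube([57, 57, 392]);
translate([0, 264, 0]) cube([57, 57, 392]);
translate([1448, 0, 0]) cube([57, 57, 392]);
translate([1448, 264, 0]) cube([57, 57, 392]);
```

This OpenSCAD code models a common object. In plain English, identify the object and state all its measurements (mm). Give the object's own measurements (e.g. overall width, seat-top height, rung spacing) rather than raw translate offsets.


A bench: a 1505×321 mm seat slab, 46 mm thick, top at z = 438 mm, on four 57×57 mm square legs flush with the seat corners and standing on z = 0.


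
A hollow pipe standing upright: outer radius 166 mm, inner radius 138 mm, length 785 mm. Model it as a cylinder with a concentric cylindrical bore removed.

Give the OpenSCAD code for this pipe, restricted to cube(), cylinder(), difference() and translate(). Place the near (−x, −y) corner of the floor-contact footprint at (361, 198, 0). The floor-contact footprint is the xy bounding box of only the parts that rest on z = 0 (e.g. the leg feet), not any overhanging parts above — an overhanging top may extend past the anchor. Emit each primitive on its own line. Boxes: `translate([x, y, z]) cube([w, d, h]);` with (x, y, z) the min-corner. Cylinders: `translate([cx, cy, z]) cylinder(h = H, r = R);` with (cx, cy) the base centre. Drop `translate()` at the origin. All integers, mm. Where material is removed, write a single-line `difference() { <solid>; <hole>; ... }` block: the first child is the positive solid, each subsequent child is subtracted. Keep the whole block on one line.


difference() { translate([527, 364, 0]) cylinder(h = 785, r = 166); translate([527, 364, 0]) cylinder(h = 785, r = 138); }


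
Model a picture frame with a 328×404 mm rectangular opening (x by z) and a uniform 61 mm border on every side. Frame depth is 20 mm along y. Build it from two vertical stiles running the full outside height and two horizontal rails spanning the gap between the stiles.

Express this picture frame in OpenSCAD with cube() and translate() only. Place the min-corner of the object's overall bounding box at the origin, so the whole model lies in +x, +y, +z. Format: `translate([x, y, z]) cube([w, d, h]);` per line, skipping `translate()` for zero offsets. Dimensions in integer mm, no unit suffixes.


cube([61, 20, 526]);
translate([389, 0, 0]) cube([61, 20, 526]);
translate([61, 0, 0]) cube([328, 20, 61]);
translate([61, 0, 465]) cube([328, 20, 61]);


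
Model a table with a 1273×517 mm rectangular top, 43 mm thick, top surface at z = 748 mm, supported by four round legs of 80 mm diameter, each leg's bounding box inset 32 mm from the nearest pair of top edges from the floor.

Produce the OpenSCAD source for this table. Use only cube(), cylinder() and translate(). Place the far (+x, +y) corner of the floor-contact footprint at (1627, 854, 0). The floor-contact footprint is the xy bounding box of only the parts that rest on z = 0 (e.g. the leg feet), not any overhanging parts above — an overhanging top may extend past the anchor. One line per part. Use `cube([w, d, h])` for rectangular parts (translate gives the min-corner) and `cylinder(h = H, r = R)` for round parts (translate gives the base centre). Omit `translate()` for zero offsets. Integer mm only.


translate([386, 369, 705]) cube([1273, 517, 43]);
translate([458, 441, 0]) cylinder(h = 705, r = 40);
translate([1587, 441, 0]) cylinder(h = 705, r = 40);
translate([458, 814, 0]) cylinder(h = 705, r = 40);
translate([1587, 814, 0]) cylinder(h = 705, r = 40);


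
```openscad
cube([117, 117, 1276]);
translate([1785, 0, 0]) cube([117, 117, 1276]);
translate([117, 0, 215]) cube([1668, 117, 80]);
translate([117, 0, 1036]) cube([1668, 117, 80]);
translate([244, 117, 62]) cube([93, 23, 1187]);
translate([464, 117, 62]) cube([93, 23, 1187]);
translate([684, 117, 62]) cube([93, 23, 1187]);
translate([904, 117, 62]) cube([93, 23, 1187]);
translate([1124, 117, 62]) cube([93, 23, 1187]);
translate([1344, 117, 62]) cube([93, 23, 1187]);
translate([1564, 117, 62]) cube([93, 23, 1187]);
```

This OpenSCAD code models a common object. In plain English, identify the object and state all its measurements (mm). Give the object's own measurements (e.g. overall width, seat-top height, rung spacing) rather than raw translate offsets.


A fence section. Two 117×117 mm posts, 1276 mm tall, stand on the floor with a clear span of 1668 mm between their inner faces. Two horizontal rails of 117×80 mm section span the gap between the posts with their undersides at z = 215 mm and z = 1036 mm, flush with the posts' −y face. 7 pickets, each 93 mm wide, 23 mm thick and 1187 mm tall, are fixed to the +y face of the rails with their bottoms at z = 62 mm, spaced across the span with a 127 mm gap after the −x post and between neighbouring pickets, with 128 mm left before the +x post.


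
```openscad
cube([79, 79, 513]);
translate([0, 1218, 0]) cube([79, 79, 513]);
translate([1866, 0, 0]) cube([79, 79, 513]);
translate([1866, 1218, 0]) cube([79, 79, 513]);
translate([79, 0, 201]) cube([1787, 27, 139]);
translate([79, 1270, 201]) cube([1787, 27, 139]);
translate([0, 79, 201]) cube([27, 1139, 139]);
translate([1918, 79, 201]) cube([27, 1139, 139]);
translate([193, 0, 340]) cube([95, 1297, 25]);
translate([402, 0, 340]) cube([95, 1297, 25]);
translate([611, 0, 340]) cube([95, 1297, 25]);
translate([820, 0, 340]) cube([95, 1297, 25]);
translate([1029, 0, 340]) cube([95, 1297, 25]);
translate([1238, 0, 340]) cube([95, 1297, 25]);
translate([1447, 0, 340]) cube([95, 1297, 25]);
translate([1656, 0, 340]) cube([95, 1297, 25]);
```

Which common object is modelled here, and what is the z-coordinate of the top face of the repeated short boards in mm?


A bed frame. The slat-top height is 365 mm.

Four posts, four rails, and a row of slats — a bed frame. Slats sit on the rails at z = 201 + 139 = 340; with slat thickness 25, the top is 365 mm.


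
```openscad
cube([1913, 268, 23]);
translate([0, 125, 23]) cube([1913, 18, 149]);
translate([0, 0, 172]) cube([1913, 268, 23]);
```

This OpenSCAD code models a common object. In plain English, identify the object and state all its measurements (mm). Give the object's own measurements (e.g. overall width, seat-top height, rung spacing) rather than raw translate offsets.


An I-beam lying along x, 1913 mm long. Overall section height 195 mm. Two flanges 268 mm wide (y) and 23 mm thick, one on the floor and one at the top; a web 18 mm thick runs between them, centred on the flange width.


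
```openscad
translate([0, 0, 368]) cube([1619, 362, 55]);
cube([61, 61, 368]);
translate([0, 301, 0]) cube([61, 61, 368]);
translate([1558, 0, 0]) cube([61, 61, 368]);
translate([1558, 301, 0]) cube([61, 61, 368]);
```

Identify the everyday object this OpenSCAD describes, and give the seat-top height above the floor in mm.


A bench. The seat-top height is 423 mm.

A long slab on four corner posts — a bench. The slab sits at z = 368 with thickness 55, so the top is 368 + 55 = 423 mm.


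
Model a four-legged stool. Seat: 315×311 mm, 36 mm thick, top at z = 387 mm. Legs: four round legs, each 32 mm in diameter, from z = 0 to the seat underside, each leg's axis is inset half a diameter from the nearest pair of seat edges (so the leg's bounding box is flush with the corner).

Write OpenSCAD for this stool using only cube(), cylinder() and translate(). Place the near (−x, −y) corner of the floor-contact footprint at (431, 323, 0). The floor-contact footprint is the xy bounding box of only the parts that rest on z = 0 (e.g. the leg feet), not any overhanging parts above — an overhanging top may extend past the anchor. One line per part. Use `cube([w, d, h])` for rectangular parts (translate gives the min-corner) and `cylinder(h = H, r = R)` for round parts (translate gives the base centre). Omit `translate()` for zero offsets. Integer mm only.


translate([431, 323, 351]) cube([315, 311, 36]);
translate([447, 339, 0]) cylinder(h = 351, r = 16);
translate([730, 339, 0]) cylinder(h = 351, r = 16);
translate([447, 618, 0]) cylinder(h = 351, r = 16);
translate([730, 618, 0]) cylinder(h = 351, r = 16);


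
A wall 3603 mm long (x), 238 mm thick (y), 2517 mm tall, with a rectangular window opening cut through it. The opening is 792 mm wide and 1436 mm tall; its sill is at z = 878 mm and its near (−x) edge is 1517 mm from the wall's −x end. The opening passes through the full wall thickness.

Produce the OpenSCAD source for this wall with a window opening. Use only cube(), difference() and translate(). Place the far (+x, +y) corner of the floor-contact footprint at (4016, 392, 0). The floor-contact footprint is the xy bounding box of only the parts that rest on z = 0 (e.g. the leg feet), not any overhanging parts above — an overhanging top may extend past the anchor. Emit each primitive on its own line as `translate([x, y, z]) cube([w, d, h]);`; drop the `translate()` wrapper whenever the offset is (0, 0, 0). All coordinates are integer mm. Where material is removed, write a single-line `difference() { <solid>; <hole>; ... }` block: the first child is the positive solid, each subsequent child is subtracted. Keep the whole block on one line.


difference() { translate([413, 154, 0]) cube([3603, 238, 2517]); translate([1930, 154, 878]) cube([792, 238, 1436]); }


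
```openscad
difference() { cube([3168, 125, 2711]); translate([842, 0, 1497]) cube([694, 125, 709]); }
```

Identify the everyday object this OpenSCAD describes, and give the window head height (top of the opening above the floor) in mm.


A wall with a window opening. The window head height is 2206 mm.

A wall with a rectangular opening subtracted — a window. Sill at z = 1497, opening 709 mm tall, so the head is at 1497 + 709 = 2206 mm.


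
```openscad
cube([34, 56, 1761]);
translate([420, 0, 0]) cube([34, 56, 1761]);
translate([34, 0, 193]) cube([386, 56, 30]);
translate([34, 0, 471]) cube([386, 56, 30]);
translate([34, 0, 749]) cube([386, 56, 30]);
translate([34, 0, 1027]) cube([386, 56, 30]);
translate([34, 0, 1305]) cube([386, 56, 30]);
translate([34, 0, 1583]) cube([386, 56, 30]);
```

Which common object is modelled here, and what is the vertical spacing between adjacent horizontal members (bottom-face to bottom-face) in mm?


A ladder. The rung spacing is 278 mm.

Two tall 34×56 posts with 6 short bars between them — a ladder. Adjacent rungs sit at z = 193 and z = 471, so the spacing is 471 − 193 = 278 mm.


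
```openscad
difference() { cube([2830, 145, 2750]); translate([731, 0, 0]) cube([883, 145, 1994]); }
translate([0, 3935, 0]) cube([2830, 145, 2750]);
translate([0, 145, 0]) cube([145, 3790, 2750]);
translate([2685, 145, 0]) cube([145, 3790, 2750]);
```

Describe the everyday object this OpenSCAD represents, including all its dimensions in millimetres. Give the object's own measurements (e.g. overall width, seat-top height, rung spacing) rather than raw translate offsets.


A single room: four walls, each 2750 mm tall and 145 mm thick, enclosing an outside footprint 2830×4080 mm (x × y), no floor or roof. The front and back walls (−y and +y sides) run the full x-width; the side walls fit between their inner faces. A door opening 883 mm wide and 1994 mm tall is cut through the front wall from the floor up, its −x edge 731 mm from the wall's −x end.


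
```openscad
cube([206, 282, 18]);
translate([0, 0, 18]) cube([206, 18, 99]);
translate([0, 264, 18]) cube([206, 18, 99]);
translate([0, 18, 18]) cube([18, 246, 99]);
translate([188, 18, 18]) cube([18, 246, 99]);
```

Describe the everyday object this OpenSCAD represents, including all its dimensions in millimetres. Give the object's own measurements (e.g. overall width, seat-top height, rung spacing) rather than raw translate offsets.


An open-topped rectangular box: outside dimensions 206×282×117 mm, with a uniform wall and base thickness of 18 mm. The base is a full 206×282 slab on the floor; four walls sit on top of the base. The front and back walls (the −y and +y sides) span the full width; the two side walls fit between them.


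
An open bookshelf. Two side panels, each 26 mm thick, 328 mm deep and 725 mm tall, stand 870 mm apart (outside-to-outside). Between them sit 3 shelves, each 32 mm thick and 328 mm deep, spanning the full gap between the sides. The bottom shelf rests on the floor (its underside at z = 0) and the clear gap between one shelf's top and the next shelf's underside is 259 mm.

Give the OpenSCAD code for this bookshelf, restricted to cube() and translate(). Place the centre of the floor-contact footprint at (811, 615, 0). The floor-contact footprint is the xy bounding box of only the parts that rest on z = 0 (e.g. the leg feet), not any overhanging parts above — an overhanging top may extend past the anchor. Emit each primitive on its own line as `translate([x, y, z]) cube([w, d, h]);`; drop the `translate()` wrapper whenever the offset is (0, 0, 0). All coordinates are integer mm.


translate([376, 451, 0]) cube([26, 328, 725]);
translate([1220, 451, 0]) cube([26, 328, 725]);
translate([402, 451, 0]) cube([818, 328, 32]);
translate([402, 451, 291]) cube([818, 328, 32]);
translate([402, 451, 582]) cube([818, 328, 32]);


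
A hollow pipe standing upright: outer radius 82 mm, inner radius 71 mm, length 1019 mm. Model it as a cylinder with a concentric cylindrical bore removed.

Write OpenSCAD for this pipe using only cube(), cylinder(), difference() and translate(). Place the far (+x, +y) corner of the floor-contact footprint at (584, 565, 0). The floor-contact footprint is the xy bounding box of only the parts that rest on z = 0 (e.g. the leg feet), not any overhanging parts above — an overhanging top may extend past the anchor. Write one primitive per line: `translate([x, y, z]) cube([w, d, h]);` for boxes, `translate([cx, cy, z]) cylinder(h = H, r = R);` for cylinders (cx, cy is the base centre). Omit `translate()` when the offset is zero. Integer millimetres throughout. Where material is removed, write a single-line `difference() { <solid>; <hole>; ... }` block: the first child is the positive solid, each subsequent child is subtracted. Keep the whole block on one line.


difference() { translate([502, 483, 0]) cylinder(h = 1019, r = 82); translate([502, 483, 0]) cylinder(h = 1019, r = 71); }


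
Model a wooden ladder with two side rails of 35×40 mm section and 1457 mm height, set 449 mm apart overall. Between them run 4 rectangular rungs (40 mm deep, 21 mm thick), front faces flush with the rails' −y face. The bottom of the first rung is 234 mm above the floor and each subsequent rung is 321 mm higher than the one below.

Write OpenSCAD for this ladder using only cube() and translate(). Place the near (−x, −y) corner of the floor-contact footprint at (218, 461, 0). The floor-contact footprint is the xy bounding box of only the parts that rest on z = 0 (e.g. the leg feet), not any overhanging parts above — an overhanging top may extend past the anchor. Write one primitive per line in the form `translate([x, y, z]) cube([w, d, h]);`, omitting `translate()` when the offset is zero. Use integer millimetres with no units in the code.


// rung span = 449 - 2*35 = 379
// rung[k] z = 234 + k*321
translate([218, 461, 0]) cube([35, 40, 1457]);
translate([632, 461, 0]) cube([35, 40, 1457]);
translate([253, 461, 234]) cube([379, 40, 21]);
translate([253, 461, 555]) cube([379, 40, 21]);
translate([253, 461, 876]) cube([379, 40, 21]);
translate([253, 461, 1197]) cube([379, 40, 21]);


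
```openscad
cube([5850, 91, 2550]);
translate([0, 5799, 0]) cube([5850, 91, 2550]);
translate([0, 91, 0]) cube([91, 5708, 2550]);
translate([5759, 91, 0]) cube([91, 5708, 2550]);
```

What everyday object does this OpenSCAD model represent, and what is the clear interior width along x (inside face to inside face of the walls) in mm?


A house (or room) frame. The interior width is 5668 mm.

Four 2550 mm walls enclosing a rectangle with no floor or roof — a room or house frame. Outside width is 5850 mm and wall thickness is 91 mm, so the interior width is 5850 − 2 × 91 = 5668 mm.


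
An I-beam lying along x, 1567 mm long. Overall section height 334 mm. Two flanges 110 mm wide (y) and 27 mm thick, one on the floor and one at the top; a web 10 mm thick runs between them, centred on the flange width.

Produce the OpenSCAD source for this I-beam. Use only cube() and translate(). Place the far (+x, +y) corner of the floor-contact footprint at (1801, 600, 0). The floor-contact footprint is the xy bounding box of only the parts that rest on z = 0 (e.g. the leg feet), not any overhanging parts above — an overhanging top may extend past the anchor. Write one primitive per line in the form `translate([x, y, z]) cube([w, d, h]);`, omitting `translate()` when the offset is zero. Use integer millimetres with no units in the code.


translate([234, 490, 0]) cube([1567, 110, 27]);
translate([234, 540, 27]) cube([1567, 10, 280]);
translate([234, 490, 307]) cube([1567, 110, 27]);


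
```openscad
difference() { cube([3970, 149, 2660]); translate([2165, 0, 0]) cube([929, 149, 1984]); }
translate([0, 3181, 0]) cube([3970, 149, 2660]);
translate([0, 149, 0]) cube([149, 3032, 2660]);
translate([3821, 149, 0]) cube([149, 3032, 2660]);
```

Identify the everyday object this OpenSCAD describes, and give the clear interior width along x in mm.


A single room. The interior width is 3672 mm.

Four walls enclosing a rectangle with a door in the front wall — a room. Outside width 3970 minus two 149 mm walls gives 3672 mm.


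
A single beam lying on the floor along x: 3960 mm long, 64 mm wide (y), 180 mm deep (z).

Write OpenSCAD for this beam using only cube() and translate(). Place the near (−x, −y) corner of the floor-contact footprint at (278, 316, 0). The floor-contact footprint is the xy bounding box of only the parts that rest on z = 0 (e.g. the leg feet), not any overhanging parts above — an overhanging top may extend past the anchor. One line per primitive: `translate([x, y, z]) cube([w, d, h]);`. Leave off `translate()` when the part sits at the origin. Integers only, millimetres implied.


translate([278, 316, 0]) cube([3960, 64, 180]);


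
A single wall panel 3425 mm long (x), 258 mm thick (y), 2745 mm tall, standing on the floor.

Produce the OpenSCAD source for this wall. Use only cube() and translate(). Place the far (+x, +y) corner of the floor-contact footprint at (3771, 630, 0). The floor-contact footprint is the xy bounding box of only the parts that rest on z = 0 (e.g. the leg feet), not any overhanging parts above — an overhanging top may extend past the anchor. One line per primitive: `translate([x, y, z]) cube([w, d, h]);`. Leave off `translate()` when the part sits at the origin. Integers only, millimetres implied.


translate([346, 372, 0]) cube([3425, 258, 2745]);


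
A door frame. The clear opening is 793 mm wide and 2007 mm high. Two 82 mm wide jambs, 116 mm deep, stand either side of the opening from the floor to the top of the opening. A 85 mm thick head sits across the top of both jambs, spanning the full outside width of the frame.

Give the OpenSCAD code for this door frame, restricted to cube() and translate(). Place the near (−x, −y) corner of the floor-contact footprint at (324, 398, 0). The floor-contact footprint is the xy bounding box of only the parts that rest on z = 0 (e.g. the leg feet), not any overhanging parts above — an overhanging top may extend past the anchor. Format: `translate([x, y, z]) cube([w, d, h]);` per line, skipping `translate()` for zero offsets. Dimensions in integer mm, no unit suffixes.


translate([324, 398, 0]) cube([82, 116, 2007]);
translate([1199, 398, 0]) cube([82, 116, 2007]);
translate([324, 398, 2007]) cube([957, 116, 85]);


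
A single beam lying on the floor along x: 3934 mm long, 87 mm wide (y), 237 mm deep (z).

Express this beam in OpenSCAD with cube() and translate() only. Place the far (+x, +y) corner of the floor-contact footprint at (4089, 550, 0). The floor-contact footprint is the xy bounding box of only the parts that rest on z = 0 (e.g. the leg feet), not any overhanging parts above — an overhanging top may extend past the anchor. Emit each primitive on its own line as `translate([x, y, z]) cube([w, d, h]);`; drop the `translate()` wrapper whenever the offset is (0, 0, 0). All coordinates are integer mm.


translate([155, 463, 0]) cube([3934, 87, 237]);


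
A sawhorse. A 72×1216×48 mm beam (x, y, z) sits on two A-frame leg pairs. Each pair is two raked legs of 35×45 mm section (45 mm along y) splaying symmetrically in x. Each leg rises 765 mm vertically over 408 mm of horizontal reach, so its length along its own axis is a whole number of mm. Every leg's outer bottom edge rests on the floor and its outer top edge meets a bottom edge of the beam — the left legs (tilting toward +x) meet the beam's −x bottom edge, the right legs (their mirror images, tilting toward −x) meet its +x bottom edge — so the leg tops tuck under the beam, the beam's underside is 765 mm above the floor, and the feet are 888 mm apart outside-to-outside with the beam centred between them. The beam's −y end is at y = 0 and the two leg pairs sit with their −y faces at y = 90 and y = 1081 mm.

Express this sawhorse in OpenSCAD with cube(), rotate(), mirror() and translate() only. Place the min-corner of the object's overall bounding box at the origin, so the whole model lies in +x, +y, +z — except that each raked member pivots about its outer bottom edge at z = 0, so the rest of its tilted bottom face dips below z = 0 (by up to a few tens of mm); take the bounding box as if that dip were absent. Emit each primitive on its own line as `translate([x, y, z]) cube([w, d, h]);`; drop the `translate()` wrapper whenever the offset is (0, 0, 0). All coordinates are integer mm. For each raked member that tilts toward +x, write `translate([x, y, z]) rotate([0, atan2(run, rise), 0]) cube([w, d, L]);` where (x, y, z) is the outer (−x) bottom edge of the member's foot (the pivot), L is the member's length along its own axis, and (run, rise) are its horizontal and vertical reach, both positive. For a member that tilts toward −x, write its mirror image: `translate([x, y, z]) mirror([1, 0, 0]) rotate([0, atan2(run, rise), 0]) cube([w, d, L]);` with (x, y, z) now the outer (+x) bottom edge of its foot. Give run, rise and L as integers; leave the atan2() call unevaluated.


translate([408, 0, 765]) cube([72, 1216, 48]);
translate([0, 90, 0]) rotate([0, atan2(408, 765), 0]) cube([35, 45, 867]);
translate([888, 90, 0]) mirror([1, 0, 0]) rotate([0, atan2(408, 765), 0]) cube([35, 45, 867]);
translate([0, 1081, 0]) rotate([0, atan2(408, 765), 0]) cube([35, 45, 867]);
translate([888, 1081, 0]) mirror([1, 0, 0]) rotate([0, atan2(408, 765), 0]) cube([35, 45, 867]);


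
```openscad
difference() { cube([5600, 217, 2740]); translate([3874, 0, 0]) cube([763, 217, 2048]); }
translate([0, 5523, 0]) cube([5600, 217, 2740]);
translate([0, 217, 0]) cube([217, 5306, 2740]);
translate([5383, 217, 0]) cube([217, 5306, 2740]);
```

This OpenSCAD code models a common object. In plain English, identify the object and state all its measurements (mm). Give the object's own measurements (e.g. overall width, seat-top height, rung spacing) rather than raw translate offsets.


A single room: four walls, each 2740 mm tall and 217 mm thick, enclosing an outside footprint 5600×5740 mm (x × y), no floor or roof. The front and back walls (−y and +y sides) run the full x-width; the side walls fit between their inner faces. A door opening 763 mm wide and 2048 mm tall is cut through the front wall from the floor up, its −x edge 3874 mm from the wall's −x end.


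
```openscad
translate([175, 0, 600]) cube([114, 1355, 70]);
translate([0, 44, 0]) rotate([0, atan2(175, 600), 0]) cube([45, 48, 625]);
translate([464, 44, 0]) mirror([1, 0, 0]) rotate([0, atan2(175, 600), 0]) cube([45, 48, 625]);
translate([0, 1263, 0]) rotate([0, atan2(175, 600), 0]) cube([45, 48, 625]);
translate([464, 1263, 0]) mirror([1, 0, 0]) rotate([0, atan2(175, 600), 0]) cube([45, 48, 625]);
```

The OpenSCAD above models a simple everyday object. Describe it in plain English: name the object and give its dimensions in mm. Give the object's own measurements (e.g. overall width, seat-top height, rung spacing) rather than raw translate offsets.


A sawhorse. A 114×1355×70 mm beam (x, y, z) sits on two A-frame leg pairs. Each pair is two raked legs of 45×48 mm section (48 mm along y) splaying symmetrically in x. Each leg rises 600 mm vertically over 175 mm of horizontal reach and is 625 mm long along its own axis. Every leg's outer bottom edge rests on the floor and its outer top edge meets a bottom edge of the beam — the left legs (tilting toward +x) meet the beam's −x bottom edge, the right legs (their mirror images, tilting toward −x) meet its +x bottom edge — so the leg tops tuck under the beam, the beam's underside is 600 mm above the floor, and the feet are 464 mm apart outside-to-outside with the beam centred between them. The two leg pairs are set in 44 mm from either end of the beam.


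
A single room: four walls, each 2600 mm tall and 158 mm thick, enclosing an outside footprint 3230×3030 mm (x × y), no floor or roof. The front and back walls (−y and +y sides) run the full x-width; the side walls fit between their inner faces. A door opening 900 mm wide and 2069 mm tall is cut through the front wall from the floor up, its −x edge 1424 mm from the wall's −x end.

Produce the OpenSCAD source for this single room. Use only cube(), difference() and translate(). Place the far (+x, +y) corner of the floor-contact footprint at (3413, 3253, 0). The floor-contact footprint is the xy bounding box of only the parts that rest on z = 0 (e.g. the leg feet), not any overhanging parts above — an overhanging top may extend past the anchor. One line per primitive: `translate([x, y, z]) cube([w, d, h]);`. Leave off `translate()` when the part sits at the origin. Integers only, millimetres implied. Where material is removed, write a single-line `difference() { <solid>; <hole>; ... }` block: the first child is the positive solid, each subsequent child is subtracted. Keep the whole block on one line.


difference() { translate([183, 223, 0]) cube([3230, 158, 2600]); translate([1607, 223, 0]) cube([900, 158, 2069]); }
translate([183, 3095, 0]) cube([3230, 158, 2600]);
translate([183, 381, 0]) cube([158, 2714, 2600]);
translate([3255, 381, 0]) cube([158, 2714, 2600]);


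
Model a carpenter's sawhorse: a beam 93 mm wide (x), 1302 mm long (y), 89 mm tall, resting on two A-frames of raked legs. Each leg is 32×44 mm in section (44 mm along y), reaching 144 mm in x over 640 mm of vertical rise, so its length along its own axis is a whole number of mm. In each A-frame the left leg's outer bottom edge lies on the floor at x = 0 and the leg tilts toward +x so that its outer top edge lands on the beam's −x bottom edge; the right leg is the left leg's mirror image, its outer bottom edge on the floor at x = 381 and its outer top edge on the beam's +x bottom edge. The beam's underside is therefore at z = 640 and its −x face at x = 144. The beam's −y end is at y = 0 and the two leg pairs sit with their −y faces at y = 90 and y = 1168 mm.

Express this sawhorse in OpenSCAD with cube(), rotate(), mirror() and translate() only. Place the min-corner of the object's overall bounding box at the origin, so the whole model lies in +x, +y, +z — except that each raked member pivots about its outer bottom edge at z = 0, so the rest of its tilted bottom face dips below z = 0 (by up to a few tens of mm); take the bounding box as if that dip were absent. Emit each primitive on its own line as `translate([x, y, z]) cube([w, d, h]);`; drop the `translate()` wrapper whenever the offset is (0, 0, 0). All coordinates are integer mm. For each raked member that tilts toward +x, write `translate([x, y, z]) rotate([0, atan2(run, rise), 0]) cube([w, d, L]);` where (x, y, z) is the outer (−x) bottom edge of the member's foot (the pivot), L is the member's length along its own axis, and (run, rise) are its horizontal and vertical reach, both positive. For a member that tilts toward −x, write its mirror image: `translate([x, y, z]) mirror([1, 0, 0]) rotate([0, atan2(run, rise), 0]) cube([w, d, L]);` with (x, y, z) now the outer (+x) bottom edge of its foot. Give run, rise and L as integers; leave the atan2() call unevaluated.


// leg length = √(144² + 640²) = 656
// right-leg outer foot x = 2·144 + 93 = 381
// beam min-corner = (144, 0, 640)
translate([144, 0, 640]) cube([93, 1302, 89]);
translate([0, 90, 0]) rotate([0, atan2(144, 640), 0]) cube([32, 44, 656]);
translate([381, 90, 0]) mirror([1, 0, 0]) rotate([0, atan2(144, 640), 0]) cube([32, 44, 656]);
translate([0, 1168, 0]) rotate([0, atan2(144, 640), 0]) cube([32, 44, 656]);
translate([381, 1168, 0]) mirror([1, 0, 0]) rotate([0, atan2(144, 640), 0]) cube([32, 44, 656]);
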